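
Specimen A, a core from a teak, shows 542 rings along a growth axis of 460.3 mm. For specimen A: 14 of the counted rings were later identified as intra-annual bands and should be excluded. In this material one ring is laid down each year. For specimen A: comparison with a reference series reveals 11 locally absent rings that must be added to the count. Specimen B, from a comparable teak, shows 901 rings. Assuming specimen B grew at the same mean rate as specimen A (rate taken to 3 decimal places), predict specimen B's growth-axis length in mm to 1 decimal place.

769.5 mm

Specimen A: correcting the raw count gives 542 − 14 + 11 = 539 true rings.
A: Extension rate ≈ 460.3 / 539 = 0.854 mm/year.
Length of B = 0.854 × 901 = 769.5 mm.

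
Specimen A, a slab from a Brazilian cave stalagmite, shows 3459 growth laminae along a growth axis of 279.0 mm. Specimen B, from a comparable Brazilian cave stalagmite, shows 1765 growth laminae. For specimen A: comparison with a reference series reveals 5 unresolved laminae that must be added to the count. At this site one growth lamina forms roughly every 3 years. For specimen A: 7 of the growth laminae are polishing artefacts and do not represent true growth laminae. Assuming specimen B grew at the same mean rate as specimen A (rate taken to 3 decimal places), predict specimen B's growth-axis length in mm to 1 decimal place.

Specimen A: correcting the raw count gives 3459 − 7 + 5 = 3457 true growth laminae.
Specimen A: multiplying by 3 years per growth lamina: 3457 × 3 = 10371 years.
A: 279.0 mm over 10371 years gives 279.0 / 10371 ≈ 0.027 mm/year.
Specimen B: at 3 years per growth lamina, 1765 × 3 = 5295 years. Length of B = 0.027 × 5295 = 143.0 mm.

143.0 mm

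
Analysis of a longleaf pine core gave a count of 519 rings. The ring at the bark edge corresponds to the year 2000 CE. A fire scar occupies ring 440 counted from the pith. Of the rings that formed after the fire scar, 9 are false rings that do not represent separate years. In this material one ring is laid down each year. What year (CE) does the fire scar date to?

Between ring 440 and the bark edge there are 519 − 440 = 79 rings.
Removing the 9 false rings leaves 79 − 9 = 70 true rings beyond the fire scar.
Counting back 70 years from 2000 CE places the fire scar in 2000 − 70 = 1930 CE.

1930 CE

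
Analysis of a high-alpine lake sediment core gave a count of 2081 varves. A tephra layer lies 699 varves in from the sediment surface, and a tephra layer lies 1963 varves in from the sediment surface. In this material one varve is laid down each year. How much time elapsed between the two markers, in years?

The two markers are separated by 1963 − 699 = 1264 varves.
One varve per year makes the interval 1264 years.

1264 years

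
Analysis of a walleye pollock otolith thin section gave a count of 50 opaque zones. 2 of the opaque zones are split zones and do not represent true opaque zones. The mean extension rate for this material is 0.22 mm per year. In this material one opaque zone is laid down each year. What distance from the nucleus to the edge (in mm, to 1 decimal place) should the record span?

10.6 mm

True opaque zone count = 50 − 2 = 48.
48 years at 0.22 mm/year gives 0.22 × 48 = 10.6 mm.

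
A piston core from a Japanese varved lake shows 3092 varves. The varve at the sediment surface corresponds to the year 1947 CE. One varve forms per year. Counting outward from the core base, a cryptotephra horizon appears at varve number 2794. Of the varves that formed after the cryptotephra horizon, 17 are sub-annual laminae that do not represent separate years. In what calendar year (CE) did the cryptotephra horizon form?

1666 CE

Between varve 2794 and the sediment surface there are 3092 − 2794 = 298 varves.
Excluding 17 false varves: 298 − 17 = 281.
1947 − 281 = 1666 CE.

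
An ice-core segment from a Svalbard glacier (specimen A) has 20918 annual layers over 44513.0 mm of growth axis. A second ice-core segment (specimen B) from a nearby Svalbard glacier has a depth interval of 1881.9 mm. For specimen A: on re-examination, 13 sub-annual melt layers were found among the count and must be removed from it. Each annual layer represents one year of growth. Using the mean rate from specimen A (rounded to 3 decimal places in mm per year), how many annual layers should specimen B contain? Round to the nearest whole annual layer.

884 annual layers

Specimen A: adjusted count: 20918 − 13 = 20905 annual layers.
A: Extension rate ≈ 44513.0 / 20905 = 2.129 mm/year.
For B, 1881.9 / 2.129 = 883.94 years ≈ 884 annual layers.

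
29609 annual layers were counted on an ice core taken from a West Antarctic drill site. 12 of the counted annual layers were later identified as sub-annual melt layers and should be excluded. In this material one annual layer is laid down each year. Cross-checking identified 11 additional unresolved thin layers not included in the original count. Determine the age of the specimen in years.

After corrections the count is 29609 − 12 + 11 = 29608 annual layers.
With a one-to-one annual layer periodicity this is 29608 years.

29608 years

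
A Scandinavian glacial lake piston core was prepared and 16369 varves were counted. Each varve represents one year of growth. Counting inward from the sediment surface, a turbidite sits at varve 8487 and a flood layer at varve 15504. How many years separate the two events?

7017 yr

The two markers are separated by 15504 − 8487 = 7017 varves.
One varve per year makes the interval 7017 years.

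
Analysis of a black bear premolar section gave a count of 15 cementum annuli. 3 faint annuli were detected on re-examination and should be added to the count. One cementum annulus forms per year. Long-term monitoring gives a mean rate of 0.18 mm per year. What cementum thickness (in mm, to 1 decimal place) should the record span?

3.2 mm

True cementum annulus count = 15 + 3 = 18.
Length ≈ 0.18 × 18 = 3.2 mm.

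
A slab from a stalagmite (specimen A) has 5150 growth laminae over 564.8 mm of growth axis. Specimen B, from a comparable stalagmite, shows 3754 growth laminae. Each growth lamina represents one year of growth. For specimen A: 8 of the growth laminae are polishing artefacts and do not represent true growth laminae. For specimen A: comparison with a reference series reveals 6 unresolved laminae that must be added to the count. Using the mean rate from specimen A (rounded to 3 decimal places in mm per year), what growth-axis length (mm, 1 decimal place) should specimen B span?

412.9 mm

Specimen A: adjusted count: 5150 − 8 + 6 = 5148 growth laminae.
A: Extension rate ≈ 564.8 / 5148 = 0.110 mm/yr.
Length of B = 0.110 × 3754 = 412.9 mm.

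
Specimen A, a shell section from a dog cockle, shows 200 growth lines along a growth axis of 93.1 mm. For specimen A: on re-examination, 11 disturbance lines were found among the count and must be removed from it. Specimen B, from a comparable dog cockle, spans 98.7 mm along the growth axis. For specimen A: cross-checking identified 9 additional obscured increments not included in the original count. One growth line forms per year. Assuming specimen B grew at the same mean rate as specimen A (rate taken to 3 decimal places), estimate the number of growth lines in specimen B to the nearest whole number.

210 growth lines

Specimen A: after corrections the count is 200 − 11 + 9 = 198 growth lines.
A: 93.1 mm over 198 years gives 93.1 / 198 ≈ 0.470 mm/year.
B spans 98.7 / 0.470 = 210.00 years ≈ 210 growth lines.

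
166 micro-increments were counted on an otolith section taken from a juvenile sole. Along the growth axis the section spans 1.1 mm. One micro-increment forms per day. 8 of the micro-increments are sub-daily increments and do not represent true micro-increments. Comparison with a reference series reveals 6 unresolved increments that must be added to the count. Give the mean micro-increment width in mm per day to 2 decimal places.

Correcting the raw count gives 166 − 8 + 6 = 164 true micro-increments.
1.1 mm over 164 days gives 1.1 / 164 ≈ 0.01 mm per day.

0.01 mm per day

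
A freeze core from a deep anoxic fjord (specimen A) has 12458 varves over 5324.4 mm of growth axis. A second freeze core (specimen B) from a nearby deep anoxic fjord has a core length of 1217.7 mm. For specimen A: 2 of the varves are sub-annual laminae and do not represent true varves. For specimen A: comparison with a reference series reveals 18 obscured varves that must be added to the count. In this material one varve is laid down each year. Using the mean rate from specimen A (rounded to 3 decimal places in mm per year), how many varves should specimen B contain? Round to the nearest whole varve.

2852 varves

Specimen A: correcting the raw count gives 12458 − 2 + 18 = 12474 true varves.
A: 5324.4 mm over 12474 years gives 5324.4 / 12474 ≈ 0.427 mm/yr.
Specimen B: 1217.7 mm / 0.427 mm per year = 2851.76 years ≈ 2852 varves.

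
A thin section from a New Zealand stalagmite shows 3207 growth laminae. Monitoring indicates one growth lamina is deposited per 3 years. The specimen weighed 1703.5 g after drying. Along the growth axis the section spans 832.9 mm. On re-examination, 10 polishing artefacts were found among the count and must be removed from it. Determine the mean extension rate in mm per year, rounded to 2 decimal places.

True growth lamina count = 3207 − 10 = 3197.
At 3 years per growth lamina, 3197 × 3 = 9591 years.
Mean rate = 832.9 mm / 9591 years ≈ 0.09 mm per year.

0.09 mm per year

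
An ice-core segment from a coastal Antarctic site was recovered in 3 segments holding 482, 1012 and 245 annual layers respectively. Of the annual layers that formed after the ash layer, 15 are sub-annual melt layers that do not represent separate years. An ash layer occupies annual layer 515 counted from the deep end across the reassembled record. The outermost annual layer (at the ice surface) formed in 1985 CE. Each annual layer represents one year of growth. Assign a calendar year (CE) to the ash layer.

776 CE

Total annual layers = 482 + 1012 + 245 = 1739.
The ash layer sits at annual layer 515 from the deep end, so 1739 − 515 = 1224 annual layers formed after it.
Excluding 15 false annual layers: 1224 − 15 = 1209.
Counting back 1209 years from 1985 CE places the ash layer in 1985 − 1209 = 776 CE.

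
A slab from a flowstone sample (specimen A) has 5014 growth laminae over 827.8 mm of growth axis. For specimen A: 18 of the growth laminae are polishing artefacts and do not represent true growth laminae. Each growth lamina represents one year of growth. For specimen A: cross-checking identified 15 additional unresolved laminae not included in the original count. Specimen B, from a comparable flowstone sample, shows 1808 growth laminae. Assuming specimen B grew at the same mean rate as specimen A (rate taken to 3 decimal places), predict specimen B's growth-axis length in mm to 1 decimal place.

298.3 mm

Specimen A: true growth lamina count = 5014 − 18 + 15 = 5011.
A: Extension rate ≈ 827.8 / 5011 = 0.165 mm per year.
Length of B = 0.165 × 1808 = 298.3 mm.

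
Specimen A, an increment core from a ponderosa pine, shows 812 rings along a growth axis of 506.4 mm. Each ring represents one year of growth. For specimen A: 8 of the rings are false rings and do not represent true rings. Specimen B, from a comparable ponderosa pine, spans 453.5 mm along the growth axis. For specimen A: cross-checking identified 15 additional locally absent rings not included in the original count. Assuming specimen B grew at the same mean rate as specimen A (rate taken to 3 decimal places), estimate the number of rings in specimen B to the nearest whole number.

Specimen A: adjusted count: 812 − 8 + 15 = 819 rings.
A: 506.4 mm over 819 years gives 506.4 / 819 ≈ 0.618 mm/year.
B spans 453.5 / 0.618 = 733.82 years ≈ 734 rings.

734 rings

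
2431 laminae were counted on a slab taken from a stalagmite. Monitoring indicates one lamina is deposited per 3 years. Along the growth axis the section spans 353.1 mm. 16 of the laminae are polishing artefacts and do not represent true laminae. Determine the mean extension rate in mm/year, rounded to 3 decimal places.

0.049 mm/year

Adjusted count: 2431 − 16 = 2415 laminae.
At 3 years per lamina, 2415 × 3 = 7245 years.
Mean rate = 353.1 mm / 7245 years ≈ 0.049 mm/year.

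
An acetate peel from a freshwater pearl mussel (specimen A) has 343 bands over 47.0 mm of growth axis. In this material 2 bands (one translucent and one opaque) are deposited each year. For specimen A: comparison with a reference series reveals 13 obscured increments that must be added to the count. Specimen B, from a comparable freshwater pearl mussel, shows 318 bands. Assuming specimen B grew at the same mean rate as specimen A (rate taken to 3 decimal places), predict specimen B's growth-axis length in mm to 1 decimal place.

Specimen A: true band count = 343 + 13 = 356.
Specimen A: 356 bands at 2 per year is 356 / 2 = 178 years.
A: Mean rate = 47.0 mm / 178 years ≈ 0.264 mm/year.
Specimen B: dividing by 2 bands per year: 318 / 2 = 159 years. For B, 0.264 mm/year × 159 years = 42.0 mm.

42.0 mm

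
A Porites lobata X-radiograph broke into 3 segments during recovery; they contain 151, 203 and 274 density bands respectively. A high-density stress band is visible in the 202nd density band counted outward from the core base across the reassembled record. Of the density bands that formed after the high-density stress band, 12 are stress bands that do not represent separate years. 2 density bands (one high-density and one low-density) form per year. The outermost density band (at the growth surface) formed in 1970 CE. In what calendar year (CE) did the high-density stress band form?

Total density bands = 151 + 203 + 274 = 628.
The high-density stress band sits at density band 202 from the core base, so 628 − 202 = 426 density bands formed after it.
426 − 12 false = 414 true density bands after the high-density stress band.
Dividing by 2 density bands per year: 414 / 2 = 207 years.
Counting back 207 years from 1970 CE places the high-density stress band in 1970 − 207 = 1763 CE.

1763 CE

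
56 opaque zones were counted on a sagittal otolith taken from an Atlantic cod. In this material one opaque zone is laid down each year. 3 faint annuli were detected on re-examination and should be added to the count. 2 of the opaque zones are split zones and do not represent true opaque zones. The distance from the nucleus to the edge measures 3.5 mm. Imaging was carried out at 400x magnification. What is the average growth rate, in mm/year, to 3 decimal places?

Adjusted count: 56 − 2 + 3 = 57 opaque zones.
3.5 mm over 57 years gives 3.5 / 57 ≈ 0.061 mm/year.

0.061 mm/year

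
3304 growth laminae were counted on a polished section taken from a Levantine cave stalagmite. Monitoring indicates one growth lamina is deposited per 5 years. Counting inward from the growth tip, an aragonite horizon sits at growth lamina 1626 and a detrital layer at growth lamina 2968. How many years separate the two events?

2968 − 1626 = 1342 growth laminae lie between the two events.
Multiplying by 5 years per growth lamina: 1342 × 5 = 6710 years.

6710 yr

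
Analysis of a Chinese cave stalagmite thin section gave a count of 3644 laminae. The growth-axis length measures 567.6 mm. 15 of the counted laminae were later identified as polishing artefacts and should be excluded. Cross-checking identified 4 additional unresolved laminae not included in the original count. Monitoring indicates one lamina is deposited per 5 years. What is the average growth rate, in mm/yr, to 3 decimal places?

0.031 mm/yr

Adjusted count: 3644 − 15 + 4 = 3633 laminae.
At 5 years per lamina, 3633 × 5 = 18165 years.
Mean rate = 567.6 mm / 18165 years ≈ 0.031 mm/yr.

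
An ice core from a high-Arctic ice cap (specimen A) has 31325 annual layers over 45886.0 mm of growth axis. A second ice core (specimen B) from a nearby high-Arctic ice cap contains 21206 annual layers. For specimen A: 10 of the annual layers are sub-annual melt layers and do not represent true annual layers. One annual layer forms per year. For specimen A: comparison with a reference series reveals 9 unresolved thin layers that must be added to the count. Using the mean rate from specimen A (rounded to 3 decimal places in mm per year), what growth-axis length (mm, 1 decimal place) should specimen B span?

Specimen A: correcting the raw count gives 31325 − 10 + 9 = 31324 true annual layers.
A: 45886.0 mm over 31324 years gives 45886.0 / 31324 ≈ 1.465 mm per year.
Length of B = 1.465 × 21206 = 31066.8 mm.

31066.8 mm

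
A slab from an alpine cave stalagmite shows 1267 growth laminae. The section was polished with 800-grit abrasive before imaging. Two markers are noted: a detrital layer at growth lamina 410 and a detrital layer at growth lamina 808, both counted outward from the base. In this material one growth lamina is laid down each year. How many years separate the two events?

Separation: 808 − 410 = 398 growth laminae.
At one growth lamina per year, 398 years elapsed between them.

398 yr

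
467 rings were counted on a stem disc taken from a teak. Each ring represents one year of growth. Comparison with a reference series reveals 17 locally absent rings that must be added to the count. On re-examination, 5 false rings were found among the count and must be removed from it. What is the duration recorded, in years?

After corrections the count is 467 − 5 + 17 = 479 rings.
With a one-to-one ring periodicity this is 479 years.

479 years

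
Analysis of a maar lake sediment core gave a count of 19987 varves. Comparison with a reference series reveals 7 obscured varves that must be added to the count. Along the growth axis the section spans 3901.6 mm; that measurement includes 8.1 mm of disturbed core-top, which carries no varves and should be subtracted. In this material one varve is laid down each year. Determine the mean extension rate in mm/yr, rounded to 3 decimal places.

0.195 mm/yr

Adjusted count: 19987 + 7 = 19994 varves.
Net length = 3901.6 − 8.1 = 3893.5 mm.
Extension rate ≈ 3893.5 / 19994 = 0.195 mm/yr.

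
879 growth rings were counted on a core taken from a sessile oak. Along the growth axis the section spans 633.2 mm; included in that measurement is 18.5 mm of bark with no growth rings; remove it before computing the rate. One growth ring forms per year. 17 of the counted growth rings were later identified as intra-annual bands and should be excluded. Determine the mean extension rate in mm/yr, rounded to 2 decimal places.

True growth ring count = 879 − 17 = 862.
Net length = 633.2 − 18.5 = 614.7 mm.
Extension rate ≈ 614.7 / 862 = 0.71 mm/yr.

0.71 mm/yr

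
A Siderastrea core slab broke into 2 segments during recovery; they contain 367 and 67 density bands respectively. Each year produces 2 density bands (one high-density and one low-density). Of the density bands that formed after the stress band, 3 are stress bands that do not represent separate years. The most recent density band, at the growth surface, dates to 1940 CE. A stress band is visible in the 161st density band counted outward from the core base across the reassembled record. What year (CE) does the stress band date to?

Total density bands = 367 + 67 = 434.
Between density band 161 and the growth surface there are 434 − 161 = 273 density bands.
Excluding 3 false density bands: 273 − 3 = 270.
Dividing by 2 density bands per year: 270 / 2 = 135 years.
1940 − 135 = 1805 CE.

1805 CE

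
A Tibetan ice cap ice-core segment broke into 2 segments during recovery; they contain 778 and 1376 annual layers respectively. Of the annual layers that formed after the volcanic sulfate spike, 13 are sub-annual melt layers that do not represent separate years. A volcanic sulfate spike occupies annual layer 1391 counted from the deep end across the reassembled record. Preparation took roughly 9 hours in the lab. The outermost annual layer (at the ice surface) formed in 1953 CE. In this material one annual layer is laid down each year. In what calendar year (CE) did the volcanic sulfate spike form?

1203 CE

Total annual layers = 778 + 1376 = 2154.
2154 − 1391 = 763 annual layers lie beyond the volcanic sulfate spike toward the ice surface.
Excluding 13 false annual layers: 763 − 13 = 750.
1953 − 750 = 1203 CE.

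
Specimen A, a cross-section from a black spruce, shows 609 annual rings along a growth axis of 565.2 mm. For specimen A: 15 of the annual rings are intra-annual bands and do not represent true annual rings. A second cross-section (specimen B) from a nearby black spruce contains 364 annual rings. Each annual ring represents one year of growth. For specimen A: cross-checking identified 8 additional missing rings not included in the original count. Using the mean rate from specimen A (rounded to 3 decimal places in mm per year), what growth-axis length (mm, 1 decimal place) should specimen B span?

341.8 mm

Specimen A: after corrections the count is 609 − 15 + 8 = 602 annual rings.
A: 565.2 mm over 602 years gives 565.2 / 602 ≈ 0.939 mm/yr.
Length of B = 0.939 × 364 = 341.8 mm.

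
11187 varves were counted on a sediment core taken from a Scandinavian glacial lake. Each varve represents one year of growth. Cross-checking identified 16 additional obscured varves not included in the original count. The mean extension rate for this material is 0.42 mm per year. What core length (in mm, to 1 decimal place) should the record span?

4705.3 mm

Correcting the raw count gives 11187 + 16 = 11203 true varves.
Length ≈ 0.42 × 11203 = 4705.3 mm.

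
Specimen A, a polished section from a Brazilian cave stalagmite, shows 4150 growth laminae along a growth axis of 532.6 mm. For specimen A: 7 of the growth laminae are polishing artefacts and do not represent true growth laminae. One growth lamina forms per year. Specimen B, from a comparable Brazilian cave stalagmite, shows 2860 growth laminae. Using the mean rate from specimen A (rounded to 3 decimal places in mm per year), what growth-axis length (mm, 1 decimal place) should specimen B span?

368.9 mm

Specimen A: true growth lamina count = 4150 − 7 = 4143.
A: Extension rate ≈ 532.6 / 4143 = 0.129 mm per year.
Length of B = 0.129 × 2860 = 368.9 mm.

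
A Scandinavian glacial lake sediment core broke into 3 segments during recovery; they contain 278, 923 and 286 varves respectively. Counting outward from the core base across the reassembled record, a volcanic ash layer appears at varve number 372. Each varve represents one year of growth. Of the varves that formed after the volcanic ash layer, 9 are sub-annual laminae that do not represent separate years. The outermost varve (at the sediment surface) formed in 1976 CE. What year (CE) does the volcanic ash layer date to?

870 CE

Total varves = 278 + 923 + 286 = 1487.
Between varve 372 and the sediment surface there are 1487 − 372 = 1115 varves.
Excluding 9 false varves: 1115 − 9 = 1106.
The varve at the sediment surface is 1976 CE, so the volcanic ash layer dates to 1976 − 1106 = 870 CE.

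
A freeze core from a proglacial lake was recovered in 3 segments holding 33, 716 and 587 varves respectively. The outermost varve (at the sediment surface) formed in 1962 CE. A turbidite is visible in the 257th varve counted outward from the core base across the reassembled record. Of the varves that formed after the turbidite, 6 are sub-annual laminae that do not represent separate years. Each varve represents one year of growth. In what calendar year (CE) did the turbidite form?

889 CE

Total varves = 33 + 716 + 587 = 1336.
The turbidite sits at varve 257 from the core base, so 1336 − 257 = 1079 varves formed after it.
Removing the 6 false varves leaves 1079 − 6 = 1073 true varves beyond the turbidite.
The varve at the sediment surface is 1962 CE, so the turbidite dates to 1962 − 1073 = 889 CE.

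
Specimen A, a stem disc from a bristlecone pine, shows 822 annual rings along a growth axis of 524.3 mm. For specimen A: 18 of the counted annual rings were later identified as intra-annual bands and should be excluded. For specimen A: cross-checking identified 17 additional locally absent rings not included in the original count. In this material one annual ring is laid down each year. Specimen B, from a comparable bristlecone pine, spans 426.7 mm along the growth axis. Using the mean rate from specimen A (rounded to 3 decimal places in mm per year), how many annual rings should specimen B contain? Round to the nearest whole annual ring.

668 annual rings

Specimen A: after corrections the count is 822 − 18 + 17 = 821 annual rings.
A: Mean rate = 524.3 mm / 821 years ≈ 0.639 mm/year.
B spans 426.7 / 0.639 = 667.76 years ≈ 668 annual rings.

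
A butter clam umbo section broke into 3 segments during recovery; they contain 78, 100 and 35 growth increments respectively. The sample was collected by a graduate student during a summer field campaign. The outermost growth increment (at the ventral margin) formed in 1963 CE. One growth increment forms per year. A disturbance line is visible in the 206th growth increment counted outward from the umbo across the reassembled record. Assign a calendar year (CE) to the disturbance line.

1956 CE

Total growth increments = 78 + 100 + 35 = 213.
213 − 206 = 7 growth increments lie beyond the disturbance line toward the ventral margin.
The growth increment at the ventral margin is 1963 CE, so the disturbance line dates to 1963 − 7 = 1956 CE.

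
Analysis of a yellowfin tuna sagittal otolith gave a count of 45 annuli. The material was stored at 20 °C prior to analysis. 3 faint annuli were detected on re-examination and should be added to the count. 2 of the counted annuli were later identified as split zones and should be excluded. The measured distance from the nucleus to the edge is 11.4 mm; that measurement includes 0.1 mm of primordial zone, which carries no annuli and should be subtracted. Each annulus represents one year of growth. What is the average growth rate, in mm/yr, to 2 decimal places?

0.25 mm/yr

Adjusted count: 45 − 2 + 3 = 46 annuli.
The growth record spans 11.4 − 0.1 = 11.3 mm.
Mean rate = 11.3 mm / 46 years ≈ 0.25 mm/yr.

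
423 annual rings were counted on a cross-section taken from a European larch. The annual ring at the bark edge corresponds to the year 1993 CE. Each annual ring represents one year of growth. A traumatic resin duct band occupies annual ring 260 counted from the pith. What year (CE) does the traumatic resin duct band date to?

Between annual ring 260 and the bark edge there are 423 − 260 = 163 annual rings.
The annual ring at the bark edge is 1993 CE, so the traumatic resin duct band dates to 1993 − 163 = 1830 CE.

1830 CE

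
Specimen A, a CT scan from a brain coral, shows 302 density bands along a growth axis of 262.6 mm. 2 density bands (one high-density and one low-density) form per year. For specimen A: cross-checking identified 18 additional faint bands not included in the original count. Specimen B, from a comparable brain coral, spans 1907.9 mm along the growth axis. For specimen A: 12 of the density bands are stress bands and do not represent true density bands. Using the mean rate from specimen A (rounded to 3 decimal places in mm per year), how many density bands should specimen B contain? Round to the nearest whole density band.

Specimen A: correcting the raw count gives 302 − 12 + 18 = 308 true density bands.
Specimen A: with 2 density bands per year, 308 / 2 = 154 years.
A: Extension rate ≈ 262.6 / 154 = 1.705 mm/yr.
Specimen B: 1907.9 mm / 1.705 mm per year = 1119.00 years; at 2 density bands per year that is 1119.00 × 2 ≈ 2238 density bands.

2238 density bands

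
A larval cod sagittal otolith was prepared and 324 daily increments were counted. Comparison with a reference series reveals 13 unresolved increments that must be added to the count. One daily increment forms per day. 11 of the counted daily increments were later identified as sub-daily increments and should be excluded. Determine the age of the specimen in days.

326 d

Adjusted count: 324 − 11 + 13 = 326 daily increments.
At one daily increment per day, that is 326 days.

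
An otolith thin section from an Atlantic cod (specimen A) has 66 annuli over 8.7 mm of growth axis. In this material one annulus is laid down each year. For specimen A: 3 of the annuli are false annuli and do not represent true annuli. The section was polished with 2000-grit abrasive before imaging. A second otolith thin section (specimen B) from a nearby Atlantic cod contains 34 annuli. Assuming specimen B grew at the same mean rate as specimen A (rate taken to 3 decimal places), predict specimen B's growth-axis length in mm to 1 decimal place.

4.7 mm

Specimen A: true annulus count = 66 − 3 = 63.
A: Extension rate ≈ 8.7 / 63 = 0.138 mm/yr.
For B, 0.138 mm/year × 34 years = 4.7 mm.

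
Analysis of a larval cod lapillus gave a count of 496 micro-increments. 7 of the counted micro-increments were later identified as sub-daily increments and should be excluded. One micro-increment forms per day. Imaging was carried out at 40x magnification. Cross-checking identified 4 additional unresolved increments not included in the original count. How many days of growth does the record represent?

493 days

Correcting the raw count gives 496 − 7 + 4 = 493 true micro-increments.
With a one-to-one micro-increment periodicity this is 493 days.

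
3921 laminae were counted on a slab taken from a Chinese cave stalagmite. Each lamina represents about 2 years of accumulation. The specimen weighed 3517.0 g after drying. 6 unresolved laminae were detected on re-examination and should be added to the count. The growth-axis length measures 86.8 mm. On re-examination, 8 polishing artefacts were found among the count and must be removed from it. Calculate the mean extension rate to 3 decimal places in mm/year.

0.011 mm/year

Adjusted count: 3921 − 8 + 6 = 3919 laminae.
3919 laminae at 2 years each span 3919 × 2 = 7838 years.
Mean rate = 86.8 mm / 7838 years ≈ 0.011 mm/year.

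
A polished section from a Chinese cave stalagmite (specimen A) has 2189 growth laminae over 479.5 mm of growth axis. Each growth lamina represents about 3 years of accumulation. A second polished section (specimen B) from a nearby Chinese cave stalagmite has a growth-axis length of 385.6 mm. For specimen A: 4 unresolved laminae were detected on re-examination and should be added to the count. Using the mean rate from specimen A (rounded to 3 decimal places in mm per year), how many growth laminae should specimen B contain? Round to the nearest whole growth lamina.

1761 growth laminae

Specimen A: after corrections the count is 2189 + 4 = 2193 growth laminae.
Specimen A: multiplying by 3 years per growth lamina: 2193 × 3 = 6579 years.
A: Extension rate ≈ 479.5 / 6579 = 0.073 mm per year.
Specimen B: 385.6 mm / 0.073 mm per year = 5282.19 years; at 3 years per growth lamina that is 5282.19 / 3 ≈ 1761 growth laminae.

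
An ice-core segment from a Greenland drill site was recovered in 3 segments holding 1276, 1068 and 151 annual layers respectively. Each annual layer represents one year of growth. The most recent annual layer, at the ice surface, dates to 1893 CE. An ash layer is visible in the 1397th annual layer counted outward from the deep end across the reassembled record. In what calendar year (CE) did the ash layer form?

795 CE

Total annual layers = 1276 + 1068 + 151 = 2495.
Between annual layer 1397 and the ice surface there are 2495 − 1397 = 1098 annual layers.
Counting back 1098 years from 1893 CE places the ash layer in 1893 − 1098 = 795 CE.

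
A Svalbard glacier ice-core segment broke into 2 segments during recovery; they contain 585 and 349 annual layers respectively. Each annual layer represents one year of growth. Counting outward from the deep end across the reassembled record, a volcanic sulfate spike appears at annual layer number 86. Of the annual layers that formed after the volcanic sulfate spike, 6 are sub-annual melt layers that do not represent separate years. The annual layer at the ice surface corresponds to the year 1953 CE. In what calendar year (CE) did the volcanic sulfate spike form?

1111 CE

Total annual layers = 585 + 349 = 934.
Between annual layer 86 and the ice surface there are 934 − 86 = 848 annual layers.
Removing the 6 false annual layers leaves 848 − 6 = 842 true annual layers beyond the volcanic sulfate spike.
1953 − 842 = 1111 CE.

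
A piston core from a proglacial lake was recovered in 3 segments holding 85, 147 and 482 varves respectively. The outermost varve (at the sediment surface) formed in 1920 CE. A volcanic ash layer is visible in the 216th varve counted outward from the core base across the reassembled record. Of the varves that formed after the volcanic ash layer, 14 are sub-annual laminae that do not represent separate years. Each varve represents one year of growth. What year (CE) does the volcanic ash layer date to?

Total varves = 85 + 147 + 482 = 714.
The volcanic ash layer sits at varve 216 from the core base, so 714 − 216 = 498 varves formed after it.
Removing the 14 false varves leaves 498 − 14 = 484 true varves beyond the volcanic ash layer.
Counting back 484 years from 1920 CE places the volcanic ash layer in 1920 − 484 = 1436 CE.

1436 CE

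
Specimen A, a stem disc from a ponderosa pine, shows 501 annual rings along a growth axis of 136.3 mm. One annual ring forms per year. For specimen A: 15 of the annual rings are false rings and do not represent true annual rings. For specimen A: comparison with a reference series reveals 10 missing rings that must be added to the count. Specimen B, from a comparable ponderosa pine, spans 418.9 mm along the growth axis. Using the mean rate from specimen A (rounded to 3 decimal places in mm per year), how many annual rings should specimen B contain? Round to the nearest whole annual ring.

Specimen A: adjusted count: 501 − 15 + 10 = 496 annual rings.
A: 136.3 mm over 496 years gives 136.3 / 496 ≈ 0.275 mm per year.
For B, 418.9 / 0.275 = 1523.27 years ≈ 1523 annual rings.

1523 annual rings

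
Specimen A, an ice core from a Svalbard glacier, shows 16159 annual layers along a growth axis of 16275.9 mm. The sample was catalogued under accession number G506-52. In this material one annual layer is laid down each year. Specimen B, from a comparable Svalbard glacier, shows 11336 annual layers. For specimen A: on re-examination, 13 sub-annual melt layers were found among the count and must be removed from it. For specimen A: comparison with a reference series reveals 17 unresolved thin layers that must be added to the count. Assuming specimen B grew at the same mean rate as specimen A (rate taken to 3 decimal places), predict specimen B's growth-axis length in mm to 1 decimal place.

11415.4 mm

Specimen A: after corrections the count is 16159 − 13 + 17 = 16163 annual layers.
A: Mean rate = 16275.9 mm / 16163 years ≈ 1.007 mm per year.
Length of B = 1.007 × 11336 = 11415.4 mm.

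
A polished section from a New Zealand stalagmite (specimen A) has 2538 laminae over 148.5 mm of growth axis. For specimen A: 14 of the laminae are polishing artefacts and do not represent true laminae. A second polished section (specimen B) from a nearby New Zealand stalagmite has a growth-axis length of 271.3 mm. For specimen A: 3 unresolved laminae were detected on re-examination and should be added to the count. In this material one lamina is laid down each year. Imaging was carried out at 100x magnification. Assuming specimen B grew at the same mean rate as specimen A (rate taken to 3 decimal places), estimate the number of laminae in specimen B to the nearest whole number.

4598 laminae

Specimen A: adjusted count: 2538 − 14 + 3 = 2527 laminae.
A: Extension rate ≈ 148.5 / 2527 = 0.059 mm per year.
Specimen B: 271.3 mm / 0.059 mm per year = 4598.31 years ≈ 4598 laminae.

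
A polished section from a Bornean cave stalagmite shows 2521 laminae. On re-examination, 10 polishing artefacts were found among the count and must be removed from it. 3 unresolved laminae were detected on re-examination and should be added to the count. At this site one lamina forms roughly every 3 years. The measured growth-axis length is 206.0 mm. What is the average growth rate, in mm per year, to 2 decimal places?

0.03 mm per year

After corrections the count is 2521 − 10 + 3 = 2514 laminae.
Multiplying by 3 years per lamina: 2514 × 3 = 7542 years.
206.0 mm over 7542 years gives 206.0 / 7542 ≈ 0.03 mm per year.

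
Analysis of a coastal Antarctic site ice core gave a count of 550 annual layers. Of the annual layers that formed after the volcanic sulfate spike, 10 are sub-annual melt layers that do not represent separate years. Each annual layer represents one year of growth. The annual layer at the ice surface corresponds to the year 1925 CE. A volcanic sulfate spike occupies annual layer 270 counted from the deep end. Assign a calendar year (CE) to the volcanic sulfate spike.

1655 CE

The volcanic sulfate spike sits at annual layer 270 from the deep end, so 550 − 270 = 280 annual layers formed after it.
280 − 10 false = 270 true annual layers after the volcanic sulfate spike.
1925 − 270 = 1655 CE.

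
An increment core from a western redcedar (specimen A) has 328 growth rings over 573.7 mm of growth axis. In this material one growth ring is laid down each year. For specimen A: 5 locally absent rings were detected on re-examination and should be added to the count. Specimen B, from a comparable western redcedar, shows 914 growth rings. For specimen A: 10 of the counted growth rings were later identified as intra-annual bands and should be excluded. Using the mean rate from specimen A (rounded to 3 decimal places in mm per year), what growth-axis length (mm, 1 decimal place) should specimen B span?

1623.3 mm

Specimen A: correcting the raw count gives 328 − 10 + 5 = 323 true growth rings.
A: Extension rate ≈ 573.7 / 323 = 1.776 mm/yr.
Length of B = 1.776 × 914 = 1623.3 mm.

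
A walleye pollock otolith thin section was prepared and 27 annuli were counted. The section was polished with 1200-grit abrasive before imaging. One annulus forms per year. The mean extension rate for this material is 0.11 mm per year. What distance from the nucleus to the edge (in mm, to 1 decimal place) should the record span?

3.0 mm

The record spans 27 years at 0.11 mm per year.
Predicted length = 0.11 mm/year × 27 years = 3.0 mm.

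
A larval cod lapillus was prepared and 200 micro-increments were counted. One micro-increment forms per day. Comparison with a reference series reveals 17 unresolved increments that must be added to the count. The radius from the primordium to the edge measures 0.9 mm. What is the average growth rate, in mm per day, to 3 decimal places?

0.004 mm per day

True micro-increment count = 200 + 17 = 217.
Extension rate ≈ 0.9 / 217 = 0.004 mm per day.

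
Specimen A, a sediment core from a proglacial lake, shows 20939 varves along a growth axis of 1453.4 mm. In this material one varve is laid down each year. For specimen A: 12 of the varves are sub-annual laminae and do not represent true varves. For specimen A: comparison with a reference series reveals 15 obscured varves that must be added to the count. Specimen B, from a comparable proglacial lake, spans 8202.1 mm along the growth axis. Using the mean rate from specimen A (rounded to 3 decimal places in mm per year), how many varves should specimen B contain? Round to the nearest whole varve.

Specimen A: after corrections the count is 20939 − 12 + 15 = 20942 varves.
A: Extension rate ≈ 1453.4 / 20942 = 0.069 mm/year.
Specimen B: 8202.1 mm / 0.069 mm per year = 118871.01 years ≈ 118871 varves.

118871 varves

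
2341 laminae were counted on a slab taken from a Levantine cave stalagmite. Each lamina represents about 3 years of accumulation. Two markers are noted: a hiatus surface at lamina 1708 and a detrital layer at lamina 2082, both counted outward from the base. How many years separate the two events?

The two markers are separated by 2082 − 1708 = 374 laminae.
At 3 years per lamina, 374 × 3 = 1122 years.

1122 years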